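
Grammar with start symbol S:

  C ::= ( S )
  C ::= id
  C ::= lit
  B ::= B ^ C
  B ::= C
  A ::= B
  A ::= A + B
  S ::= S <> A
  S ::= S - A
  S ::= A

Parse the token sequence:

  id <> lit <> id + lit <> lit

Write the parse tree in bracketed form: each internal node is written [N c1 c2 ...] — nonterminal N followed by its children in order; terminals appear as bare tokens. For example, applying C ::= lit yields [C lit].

[S [S [S [S [A [B [C id]]]] <> [A [B [C lit]]]] <> [A [A [B [C id]]] + [B [C lit]]]] <> [A [B [C lit]]]]

S
S <> A
S <> A <> A
S <> A <> A <> A
A <> A <> A <> A
B <> A <> A <> A
C <> A <> A <> A
id <> A <> A <> A
id <> B <> A <> A
id <> C <> A <> A
id <> lit <> A <> A
id <> lit <> A + B <> A
id <> lit <> B + B <> A
id <> lit <> C + B <> A
id <> lit <> id + B <> A
id <> lit <> id + C <> A
id <> lit <> id + lit <> A
id <> lit <> id + lit <> B
id <> lit <> id + lit <> C
id <> lit <> id + lit <> lit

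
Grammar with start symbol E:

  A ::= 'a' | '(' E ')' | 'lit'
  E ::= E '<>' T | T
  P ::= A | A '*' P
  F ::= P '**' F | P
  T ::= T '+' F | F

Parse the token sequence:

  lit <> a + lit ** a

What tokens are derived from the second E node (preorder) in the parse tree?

lit

[E [E [T [F [P [A lit]]]]] <> [T [T [F [P [A a]]]] + [F [P [A lit]] ** [F [P [A a]]]]]]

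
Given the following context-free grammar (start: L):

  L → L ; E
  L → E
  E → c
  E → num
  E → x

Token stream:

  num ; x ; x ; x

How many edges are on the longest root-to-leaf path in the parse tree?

[L [L [L [L [E num]] ; [E x]] ; [E x]] ; [E x]]

5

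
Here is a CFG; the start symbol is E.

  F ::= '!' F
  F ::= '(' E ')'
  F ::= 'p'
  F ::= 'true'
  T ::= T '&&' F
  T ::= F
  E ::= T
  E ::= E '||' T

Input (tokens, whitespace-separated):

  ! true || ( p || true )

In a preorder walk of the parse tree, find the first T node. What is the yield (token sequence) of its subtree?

! true

[E [E [T [F ! [F true]]]] || [T [F ( [E [E [T [F p]]] || [T [F true]]] )]]]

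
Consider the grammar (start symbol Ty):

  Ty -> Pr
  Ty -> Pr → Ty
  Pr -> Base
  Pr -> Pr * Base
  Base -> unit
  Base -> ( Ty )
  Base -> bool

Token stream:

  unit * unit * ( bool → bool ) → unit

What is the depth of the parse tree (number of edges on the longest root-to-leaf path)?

7

[Ty [Pr [Pr [Pr [Base unit]] * [Base unit]] * [Base ( [Ty [Pr [Base bool]] → [Ty [Pr [Base bool]]]] )]] → [Ty [Pr [Base unit]]]]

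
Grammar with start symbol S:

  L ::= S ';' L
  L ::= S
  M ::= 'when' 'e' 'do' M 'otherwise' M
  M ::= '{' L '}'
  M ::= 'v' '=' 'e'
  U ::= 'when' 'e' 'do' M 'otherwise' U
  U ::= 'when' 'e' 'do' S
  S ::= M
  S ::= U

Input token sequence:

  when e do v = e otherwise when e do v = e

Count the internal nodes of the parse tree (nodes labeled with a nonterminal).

6

[S [U when e do [M v = e] otherwise [U when e do [S [M v = e]]]]]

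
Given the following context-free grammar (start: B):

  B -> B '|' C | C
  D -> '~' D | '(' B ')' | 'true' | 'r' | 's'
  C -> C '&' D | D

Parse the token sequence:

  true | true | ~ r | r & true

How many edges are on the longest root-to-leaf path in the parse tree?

[B [B [B [B [C [D true]]] | [C [D true]]] | [C [D ~ [D r]]]] | [C [C [D r]] & [D true]]]

6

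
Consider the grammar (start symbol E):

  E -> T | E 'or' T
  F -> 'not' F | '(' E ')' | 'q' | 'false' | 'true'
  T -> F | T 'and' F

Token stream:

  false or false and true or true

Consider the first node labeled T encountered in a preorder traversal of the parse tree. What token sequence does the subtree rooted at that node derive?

false

[E [E [E [T [F false]]] or [T [T [F false]] and [F true]]] or [T [F true]]]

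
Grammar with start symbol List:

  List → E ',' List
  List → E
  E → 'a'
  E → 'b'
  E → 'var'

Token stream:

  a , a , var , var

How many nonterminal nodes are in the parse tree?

8

[List [E a] , [List [E a] , [List [E var] , [List [E var]]]]]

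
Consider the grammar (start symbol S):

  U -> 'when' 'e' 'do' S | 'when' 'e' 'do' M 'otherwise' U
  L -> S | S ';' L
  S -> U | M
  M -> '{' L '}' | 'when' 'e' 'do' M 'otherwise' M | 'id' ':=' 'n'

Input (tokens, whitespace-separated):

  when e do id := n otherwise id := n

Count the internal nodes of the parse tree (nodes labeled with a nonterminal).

4

[S [M when e do [M id := n] otherwise [M id := n]]]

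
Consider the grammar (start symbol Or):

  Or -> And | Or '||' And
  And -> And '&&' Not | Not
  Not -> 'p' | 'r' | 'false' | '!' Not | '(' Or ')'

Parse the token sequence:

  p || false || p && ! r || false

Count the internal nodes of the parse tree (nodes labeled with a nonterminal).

15

[Or [Or [Or [Or [And [Not p]]] || [And [Not false]]] || [And [And [Not p]] && [Not ! [Not r]]]] || [And [Not false]]]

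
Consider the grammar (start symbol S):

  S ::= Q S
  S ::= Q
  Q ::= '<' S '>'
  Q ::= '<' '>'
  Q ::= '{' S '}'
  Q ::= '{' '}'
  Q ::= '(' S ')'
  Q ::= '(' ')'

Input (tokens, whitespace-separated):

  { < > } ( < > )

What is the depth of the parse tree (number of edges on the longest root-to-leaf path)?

[S [Q { [S [Q < >]] }] [S [Q ( [S [Q < >]] )]]]

5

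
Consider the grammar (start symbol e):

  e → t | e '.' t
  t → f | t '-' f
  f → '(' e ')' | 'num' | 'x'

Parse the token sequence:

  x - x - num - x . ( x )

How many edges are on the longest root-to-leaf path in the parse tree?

7

[e [e [t [t [t [t [f x]] - [f x]] - [f num]] - [f x]]] . [t [f ( [e [t [f x]]] )]]]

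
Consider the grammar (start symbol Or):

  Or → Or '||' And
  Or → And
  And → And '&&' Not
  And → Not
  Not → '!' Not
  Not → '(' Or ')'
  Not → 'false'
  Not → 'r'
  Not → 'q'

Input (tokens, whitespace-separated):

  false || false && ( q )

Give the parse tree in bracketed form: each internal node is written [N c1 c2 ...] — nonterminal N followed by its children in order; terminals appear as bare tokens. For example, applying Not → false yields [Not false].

[Or [Or [And [Not false]]] || [And [And [Not false]] && [Not ( [Or [And [Not q]]] )]]]

Or
Or || And
And || And
Not || And
false || And
false || And && Not
false || Not && Not
false || false && Not
false || false && ( Or )
false || false && ( And )
false || false && ( Not )
false || false && ( q )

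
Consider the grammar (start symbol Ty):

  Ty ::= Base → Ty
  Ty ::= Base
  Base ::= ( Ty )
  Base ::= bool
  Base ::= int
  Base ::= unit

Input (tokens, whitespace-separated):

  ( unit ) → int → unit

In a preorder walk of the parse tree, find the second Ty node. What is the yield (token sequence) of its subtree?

[Ty [Base ( [Ty [Base unit]] )] → [Ty [Base int] → [Ty [Base unit]]]]

unit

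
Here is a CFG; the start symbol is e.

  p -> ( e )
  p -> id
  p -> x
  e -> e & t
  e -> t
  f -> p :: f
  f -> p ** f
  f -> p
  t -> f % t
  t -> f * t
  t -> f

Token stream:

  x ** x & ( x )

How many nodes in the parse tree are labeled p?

[e [e [t [f [p x] ** [f [p x]]]]] & [t [f [p ( [e [t [f [p x]]]] )]]]]

4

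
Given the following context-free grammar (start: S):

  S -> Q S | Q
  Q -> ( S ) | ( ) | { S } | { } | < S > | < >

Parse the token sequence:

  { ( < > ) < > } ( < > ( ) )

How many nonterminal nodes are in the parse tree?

[S [Q { [S [Q ( [S [Q < >]] )] [S [Q < >]]] }] [S [Q ( [S [Q < >] [S [Q ( )]]] )]]]

14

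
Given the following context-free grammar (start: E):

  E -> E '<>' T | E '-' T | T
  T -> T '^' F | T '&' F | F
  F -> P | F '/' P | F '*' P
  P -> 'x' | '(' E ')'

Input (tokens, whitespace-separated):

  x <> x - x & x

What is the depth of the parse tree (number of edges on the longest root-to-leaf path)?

6

[E [E [E [T [F [P x]]]] <> [T [F [P x]]]] - [T [T [F [P x]]] & [F [P x]]]]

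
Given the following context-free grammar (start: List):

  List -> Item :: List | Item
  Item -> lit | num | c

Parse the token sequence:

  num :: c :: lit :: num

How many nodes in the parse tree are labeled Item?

[List [Item num] :: [List [Item c] :: [List [Item lit] :: [List [Item num]]]]]

4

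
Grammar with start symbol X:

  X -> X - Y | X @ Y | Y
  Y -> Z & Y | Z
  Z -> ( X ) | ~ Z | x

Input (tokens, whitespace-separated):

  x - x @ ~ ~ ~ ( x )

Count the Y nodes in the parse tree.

[X [X [X [Y [Z x]]] - [Y [Z x]]] @ [Y [Z ~ [Z ~ [Z ~ [Z ( [X [Y [Z x]]] )]]]]]]

4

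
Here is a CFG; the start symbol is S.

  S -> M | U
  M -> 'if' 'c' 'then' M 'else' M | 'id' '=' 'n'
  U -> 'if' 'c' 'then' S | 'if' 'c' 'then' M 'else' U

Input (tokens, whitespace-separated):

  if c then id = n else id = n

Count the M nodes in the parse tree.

3

[S [M if c then [M id = n] else [M id = n]]]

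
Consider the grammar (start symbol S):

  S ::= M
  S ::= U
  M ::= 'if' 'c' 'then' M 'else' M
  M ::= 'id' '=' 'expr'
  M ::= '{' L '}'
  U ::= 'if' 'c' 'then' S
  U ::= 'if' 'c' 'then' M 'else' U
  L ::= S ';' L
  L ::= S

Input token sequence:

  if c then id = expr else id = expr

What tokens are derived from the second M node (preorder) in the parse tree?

id = expr

[S [M if c then [M id = expr] else [M id = expr]]]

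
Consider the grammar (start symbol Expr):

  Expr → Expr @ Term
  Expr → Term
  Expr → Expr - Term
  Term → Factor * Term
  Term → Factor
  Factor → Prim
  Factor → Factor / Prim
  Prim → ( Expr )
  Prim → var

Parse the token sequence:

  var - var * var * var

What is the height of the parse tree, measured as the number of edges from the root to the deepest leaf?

6

[Expr [Expr [Term [Factor [Prim var]]]] - [Term [Factor [Prim var]] * [Term [Factor [Prim var]] * [Term [Factor [Prim var]]]]]]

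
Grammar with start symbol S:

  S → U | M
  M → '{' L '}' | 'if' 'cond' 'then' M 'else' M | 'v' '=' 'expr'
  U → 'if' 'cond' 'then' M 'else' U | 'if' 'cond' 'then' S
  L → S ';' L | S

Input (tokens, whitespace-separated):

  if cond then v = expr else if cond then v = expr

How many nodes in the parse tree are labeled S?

2

[S [U if cond then [M v = expr] else [U if cond then [S [M v = expr]]]]]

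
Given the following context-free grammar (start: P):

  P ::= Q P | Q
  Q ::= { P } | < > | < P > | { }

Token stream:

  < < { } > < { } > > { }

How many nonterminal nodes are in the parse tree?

12

[P [Q < [P [Q < [P [Q { }]] >] [P [Q < [P [Q { }]] >]]] >] [P [Q { }]]]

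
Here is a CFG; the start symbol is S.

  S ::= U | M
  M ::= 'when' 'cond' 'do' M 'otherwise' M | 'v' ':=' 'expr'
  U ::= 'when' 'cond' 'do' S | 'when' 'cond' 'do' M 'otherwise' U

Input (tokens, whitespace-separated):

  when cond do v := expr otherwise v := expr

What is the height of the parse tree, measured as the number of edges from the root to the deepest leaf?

[S [M when cond do [M v := expr] otherwise [M v := expr]]]

3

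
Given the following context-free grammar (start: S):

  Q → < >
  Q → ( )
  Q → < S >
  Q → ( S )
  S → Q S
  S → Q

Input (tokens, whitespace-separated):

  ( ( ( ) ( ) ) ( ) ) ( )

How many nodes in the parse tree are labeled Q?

[S [Q ( [S [Q ( [S [Q ( )] [S [Q ( )]]] )] [S [Q ( )]]] )] [S [Q ( )]]]

6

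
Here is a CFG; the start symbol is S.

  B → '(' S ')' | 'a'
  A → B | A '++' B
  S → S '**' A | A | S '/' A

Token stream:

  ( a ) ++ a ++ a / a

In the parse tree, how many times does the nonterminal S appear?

3

[S [S [A [A [A [B ( [S [A [B a]]] )]] ++ [B a]] ++ [B a]]] / [A [B a]]]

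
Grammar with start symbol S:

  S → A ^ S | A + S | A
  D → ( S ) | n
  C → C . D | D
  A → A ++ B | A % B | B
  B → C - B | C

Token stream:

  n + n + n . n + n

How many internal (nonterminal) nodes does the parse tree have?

[S [A [B [C [D n]]]] + [S [A [B [C [D n]]]] + [S [A [B [C [C [D n]] . [D n]]]] + [S [A [B [C [D n]]]]]]]]

22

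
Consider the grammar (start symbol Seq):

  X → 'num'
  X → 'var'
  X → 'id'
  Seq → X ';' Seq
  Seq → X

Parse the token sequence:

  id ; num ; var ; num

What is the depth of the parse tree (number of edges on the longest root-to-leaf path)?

[Seq [X id] ; [Seq [X num] ; [Seq [X var] ; [Seq [X num]]]]]

5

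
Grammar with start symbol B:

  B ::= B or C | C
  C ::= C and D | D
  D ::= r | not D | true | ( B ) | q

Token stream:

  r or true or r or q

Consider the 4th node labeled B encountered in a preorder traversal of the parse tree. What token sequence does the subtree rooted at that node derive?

[B [B [B [B [C [D r]]] or [C [D true]]] or [C [D r]]] or [C [D q]]]

r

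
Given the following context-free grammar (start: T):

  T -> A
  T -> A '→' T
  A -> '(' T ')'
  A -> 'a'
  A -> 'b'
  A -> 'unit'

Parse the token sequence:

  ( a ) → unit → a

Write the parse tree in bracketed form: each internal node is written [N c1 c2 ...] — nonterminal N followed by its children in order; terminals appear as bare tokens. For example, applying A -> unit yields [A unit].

T
A → T
( T ) → T
( A ) → T
( a ) → T
( a ) → A → T
( a ) → unit → T
( a ) → unit → A
( a ) → unit → a

[T [A ( [T [A a]] )] → [T [A unit] → [T [A a]]]]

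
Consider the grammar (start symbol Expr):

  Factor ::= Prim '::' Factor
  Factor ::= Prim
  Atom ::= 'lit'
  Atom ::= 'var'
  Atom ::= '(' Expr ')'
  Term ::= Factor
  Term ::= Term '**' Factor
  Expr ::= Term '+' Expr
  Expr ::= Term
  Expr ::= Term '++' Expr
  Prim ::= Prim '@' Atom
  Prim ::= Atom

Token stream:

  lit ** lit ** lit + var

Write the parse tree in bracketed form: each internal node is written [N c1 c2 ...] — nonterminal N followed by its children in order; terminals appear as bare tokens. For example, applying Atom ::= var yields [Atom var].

Expr
Term + Expr
Term ** Factor + Expr
Term ** Factor ** Factor + Expr
Factor ** Factor ** Factor + Expr
Prim ** Factor ** Factor + Expr
Atom ** Factor ** Factor + Expr
lit ** Factor ** Factor + Expr
lit ** Prim ** Factor + Expr
lit ** Atom ** Factor + Expr
lit ** lit ** Factor + Expr
lit ** lit ** Prim + Expr
lit ** lit ** Atom + Expr
lit ** lit ** lit + Expr
lit ** lit ** lit + Term
lit ** lit ** lit + Factor
lit ** lit ** lit + Prim
lit ** lit ** lit + Atom
lit ** lit ** lit + var

[Expr [Term [Term [Term [Factor [Prim [Atom lit]]]] ** [Factor [Prim [Atom lit]]]] ** [Factor [Prim [Atom lit]]]] + [Expr [Term [Factor [Prim [Atom var]]]]]]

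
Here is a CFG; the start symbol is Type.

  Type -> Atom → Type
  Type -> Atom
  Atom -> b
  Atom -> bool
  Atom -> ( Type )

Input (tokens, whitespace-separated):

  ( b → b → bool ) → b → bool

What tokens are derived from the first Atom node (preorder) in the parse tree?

( b → b → bool )

[Type [Atom ( [Type [Atom b] → [Type [Atom b] → [Type [Atom bool]]]] )] → [Type [Atom b] → [Type [Atom bool]]]]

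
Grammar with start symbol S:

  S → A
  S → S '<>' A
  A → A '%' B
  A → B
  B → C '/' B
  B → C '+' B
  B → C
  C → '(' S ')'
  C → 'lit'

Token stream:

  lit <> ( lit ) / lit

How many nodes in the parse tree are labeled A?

[S [S [A [B [C lit]]]] <> [A [B [C ( [S [A [B [C lit]]]] )] / [B [C lit]]]]]

3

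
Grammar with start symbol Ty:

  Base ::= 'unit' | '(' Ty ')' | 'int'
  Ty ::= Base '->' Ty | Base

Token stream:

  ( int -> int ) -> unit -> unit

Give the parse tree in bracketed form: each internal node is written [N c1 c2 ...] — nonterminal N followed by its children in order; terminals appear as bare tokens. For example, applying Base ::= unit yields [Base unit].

[Ty [Base ( [Ty [Base int] -> [Ty [Base int]]] )] -> [Ty [Base unit] -> [Ty [Base unit]]]]

Ty
Base -> Ty
( Ty ) -> Ty
( Base -> Ty ) -> Ty
( int -> Ty ) -> Ty
( int -> Base ) -> Ty
( int -> int ) -> Ty
( int -> int ) -> Base -> Ty
( int -> int ) -> unit -> Ty
( int -> int ) -> unit -> Base
( int -> int ) -> unit -> unit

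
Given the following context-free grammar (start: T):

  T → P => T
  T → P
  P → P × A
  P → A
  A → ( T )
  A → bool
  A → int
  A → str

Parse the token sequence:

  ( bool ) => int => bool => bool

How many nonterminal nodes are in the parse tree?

15

[T [P [A ( [T [P [A bool]]] )]] => [T [P [A int]] => [T [P [A bool]] => [T [P [A bool]]]]]]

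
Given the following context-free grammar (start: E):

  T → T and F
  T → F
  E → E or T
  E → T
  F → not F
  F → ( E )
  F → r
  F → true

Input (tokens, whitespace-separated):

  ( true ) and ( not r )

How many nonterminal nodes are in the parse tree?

[E [T [T [F ( [E [T [F true]]] )]] and [F ( [E [T [F not [F r]]]] )]]]

12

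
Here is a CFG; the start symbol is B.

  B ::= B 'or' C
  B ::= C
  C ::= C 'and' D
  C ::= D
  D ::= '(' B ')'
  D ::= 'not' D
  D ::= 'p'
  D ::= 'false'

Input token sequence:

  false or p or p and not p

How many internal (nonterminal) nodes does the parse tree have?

12

[B [B [B [C [D false]]] or [C [D p]]] or [C [C [D p]] and [D not [D p]]]]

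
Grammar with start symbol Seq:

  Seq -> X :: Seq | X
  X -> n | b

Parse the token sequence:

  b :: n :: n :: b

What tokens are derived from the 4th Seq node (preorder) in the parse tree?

[Seq [X b] :: [Seq [X n] :: [Seq [X n] :: [Seq [X b]]]]]

b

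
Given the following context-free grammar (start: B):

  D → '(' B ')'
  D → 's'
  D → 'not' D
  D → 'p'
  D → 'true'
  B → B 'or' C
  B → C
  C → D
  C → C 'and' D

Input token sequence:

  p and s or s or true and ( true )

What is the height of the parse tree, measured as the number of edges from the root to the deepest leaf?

6

[B [B [B [C [C [D p]] and [D s]]] or [C [D s]]] or [C [C [D true]] and [D ( [B [C [D true]]] )]]]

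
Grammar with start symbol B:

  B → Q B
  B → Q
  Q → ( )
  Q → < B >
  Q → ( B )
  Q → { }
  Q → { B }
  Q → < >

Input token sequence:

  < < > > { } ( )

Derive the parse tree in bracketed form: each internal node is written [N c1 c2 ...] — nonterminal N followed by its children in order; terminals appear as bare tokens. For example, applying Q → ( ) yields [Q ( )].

[B [Q < [B [Q < >]] >] [B [Q { }] [B [Q ( )]]]]

B
Q B
< B > B
< Q > B
< < > > B
< < > > Q B
< < > > { } B
< < > > { } Q
< < > > { } ( )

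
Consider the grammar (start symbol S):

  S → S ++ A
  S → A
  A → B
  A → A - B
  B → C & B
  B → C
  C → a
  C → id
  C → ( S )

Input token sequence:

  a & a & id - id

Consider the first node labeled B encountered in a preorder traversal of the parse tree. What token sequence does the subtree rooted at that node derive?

[S [A [A [B [C a] & [B [C a] & [B [C id]]]]] - [B [C id]]]]

a & a & id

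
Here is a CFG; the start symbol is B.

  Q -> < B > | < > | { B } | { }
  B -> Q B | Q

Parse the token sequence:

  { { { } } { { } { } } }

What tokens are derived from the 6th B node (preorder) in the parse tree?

{ }

[B [Q { [B [Q { [B [Q { }]] }] [B [Q { [B [Q { }] [B [Q { }]]] }]]] }]]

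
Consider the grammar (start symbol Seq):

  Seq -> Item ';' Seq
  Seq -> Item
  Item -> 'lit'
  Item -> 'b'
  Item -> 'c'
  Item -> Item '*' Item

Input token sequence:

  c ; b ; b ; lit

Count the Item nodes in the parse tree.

4

[Seq [Item c] ; [Seq [Item b] ; [Seq [Item b] ; [Seq [Item lit]]]]]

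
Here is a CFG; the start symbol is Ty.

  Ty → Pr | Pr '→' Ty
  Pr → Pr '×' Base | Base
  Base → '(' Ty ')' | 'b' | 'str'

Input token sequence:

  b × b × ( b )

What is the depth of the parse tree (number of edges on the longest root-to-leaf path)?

[Ty [Pr [Pr [Pr [Base b]] × [Base b]] × [Base ( [Ty [Pr [Base b]]] )]]]

6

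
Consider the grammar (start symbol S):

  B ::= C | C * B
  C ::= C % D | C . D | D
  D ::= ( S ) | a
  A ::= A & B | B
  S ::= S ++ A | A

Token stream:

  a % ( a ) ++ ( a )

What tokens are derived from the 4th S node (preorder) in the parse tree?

[S [S [A [B [C [C [D a]] % [D ( [S [A [B [C [D a]]]]] )]]]]] ++ [A [B [C [D ( [S [A [B [C [D a]]]]] )]]]]]

a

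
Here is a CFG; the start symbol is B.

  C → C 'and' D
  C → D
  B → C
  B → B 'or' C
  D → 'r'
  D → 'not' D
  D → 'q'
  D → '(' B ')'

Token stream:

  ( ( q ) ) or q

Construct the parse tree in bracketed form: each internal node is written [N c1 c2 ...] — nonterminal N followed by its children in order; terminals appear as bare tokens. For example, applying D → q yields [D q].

[B [B [C [D ( [B [C [D ( [B [C [D q]]] )]]] )]]] or [C [D q]]]

B
B or C
C or C
D or C
( B ) or C
( C ) or C
( D ) or C
( ( B ) ) or C
( ( C ) ) or C
( ( D ) ) or C
( ( q ) ) or C
( ( q ) ) or D
( ( q ) ) or q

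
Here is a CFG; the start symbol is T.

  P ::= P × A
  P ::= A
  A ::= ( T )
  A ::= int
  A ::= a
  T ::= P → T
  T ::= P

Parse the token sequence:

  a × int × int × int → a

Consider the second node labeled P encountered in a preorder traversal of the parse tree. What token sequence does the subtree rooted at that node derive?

a × int × int

[T [P [P [P [P [A a]] × [A int]] × [A int]] × [A int]] → [T [P [A a]]]]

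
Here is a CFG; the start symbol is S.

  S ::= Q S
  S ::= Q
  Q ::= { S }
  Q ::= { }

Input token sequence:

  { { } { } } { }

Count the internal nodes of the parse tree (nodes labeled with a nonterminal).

[S [Q { [S [Q { }] [S [Q { }]]] }] [S [Q { }]]]

8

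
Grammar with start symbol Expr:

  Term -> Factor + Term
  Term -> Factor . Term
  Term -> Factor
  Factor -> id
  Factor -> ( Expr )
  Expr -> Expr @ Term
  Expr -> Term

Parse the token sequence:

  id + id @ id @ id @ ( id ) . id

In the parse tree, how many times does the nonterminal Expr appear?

[Expr [Expr [Expr [Expr [Term [Factor id] + [Term [Factor id]]]] @ [Term [Factor id]]] @ [Term [Factor id]]] @ [Term [Factor ( [Expr [Term [Factor id]]] )] . [Term [Factor id]]]]

5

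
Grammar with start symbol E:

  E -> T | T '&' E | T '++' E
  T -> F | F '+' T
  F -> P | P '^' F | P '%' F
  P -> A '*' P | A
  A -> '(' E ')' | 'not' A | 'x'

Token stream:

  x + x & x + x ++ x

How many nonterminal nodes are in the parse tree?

23

[E [T [F [P [A x]]] + [T [F [P [A x]]]]] & [E [T [F [P [A x]]] + [T [F [P [A x]]]]] ++ [E [T [F [P [A x]]]]]]]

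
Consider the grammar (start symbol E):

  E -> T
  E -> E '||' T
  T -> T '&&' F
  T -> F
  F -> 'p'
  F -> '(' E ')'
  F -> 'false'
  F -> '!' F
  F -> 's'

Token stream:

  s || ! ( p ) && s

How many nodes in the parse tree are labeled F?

[E [E [T [F s]]] || [T [T [F ! [F ( [E [T [F p]]] )]]] && [F s]]]

5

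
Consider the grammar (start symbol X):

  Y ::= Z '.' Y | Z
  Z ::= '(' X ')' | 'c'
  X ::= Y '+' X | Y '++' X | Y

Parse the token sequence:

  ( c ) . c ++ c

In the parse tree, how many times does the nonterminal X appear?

[X [Y [Z ( [X [Y [Z c]]] )] . [Y [Z c]]] ++ [X [Y [Z c]]]]

3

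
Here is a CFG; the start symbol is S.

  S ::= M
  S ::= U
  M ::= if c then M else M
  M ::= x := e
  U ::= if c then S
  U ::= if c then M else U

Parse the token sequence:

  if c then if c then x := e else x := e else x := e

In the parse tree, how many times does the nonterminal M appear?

5

[S [M if c then [M if c then [M x := e] else [M x := e]] else [M x := e]]]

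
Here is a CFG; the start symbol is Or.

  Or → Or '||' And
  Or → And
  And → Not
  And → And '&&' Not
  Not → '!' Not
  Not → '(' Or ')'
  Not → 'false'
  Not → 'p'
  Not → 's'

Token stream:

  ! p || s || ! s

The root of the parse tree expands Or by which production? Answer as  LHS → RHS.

Or → Or '||' And

[Or [Or [Or [And [Not ! [Not p]]]] || [And [Not s]]] || [And [Not ! [Not s]]]]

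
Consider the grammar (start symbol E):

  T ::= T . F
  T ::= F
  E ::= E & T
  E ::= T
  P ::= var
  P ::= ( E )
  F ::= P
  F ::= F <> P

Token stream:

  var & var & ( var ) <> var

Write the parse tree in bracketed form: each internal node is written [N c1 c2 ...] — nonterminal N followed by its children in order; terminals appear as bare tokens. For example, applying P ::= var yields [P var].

[E [E [E [T [F [P var]]]] & [T [F [P var]]]] & [T [F [F [P ( [E [T [F [P var]]]] )]] <> [P var]]]]

E
E & T
E & T & T
T & T & T
F & T & T
P & T & T
var & T & T
var & F & T
var & P & T
var & var & T
var & var & F
var & var & F <> P
var & var & P <> P
var & var & ( E ) <> P
var & var & ( T ) <> P
var & var & ( F ) <> P
var & var & ( P ) <> P
var & var & ( var ) <> P
var & var & ( var ) <> var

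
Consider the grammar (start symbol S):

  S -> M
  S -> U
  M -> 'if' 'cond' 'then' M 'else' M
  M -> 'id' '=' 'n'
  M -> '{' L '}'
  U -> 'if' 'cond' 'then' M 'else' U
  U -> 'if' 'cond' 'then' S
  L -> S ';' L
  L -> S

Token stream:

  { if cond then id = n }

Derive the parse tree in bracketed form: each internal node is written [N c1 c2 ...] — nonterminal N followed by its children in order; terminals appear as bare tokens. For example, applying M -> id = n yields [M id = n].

[S [M { [L [S [U if cond then [S [M id = n]]]]] }]]

S
M
{ L }
{ S }
{ U }
{ if cond then S }
{ if cond then M }
{ if cond then id = n }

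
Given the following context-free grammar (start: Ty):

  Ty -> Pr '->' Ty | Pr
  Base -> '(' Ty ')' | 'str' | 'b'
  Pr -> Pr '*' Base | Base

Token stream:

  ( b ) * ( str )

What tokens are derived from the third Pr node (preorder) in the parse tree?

[Ty [Pr [Pr [Base ( [Ty [Pr [Base b]]] )]] * [Base ( [Ty [Pr [Base str]]] )]]]

b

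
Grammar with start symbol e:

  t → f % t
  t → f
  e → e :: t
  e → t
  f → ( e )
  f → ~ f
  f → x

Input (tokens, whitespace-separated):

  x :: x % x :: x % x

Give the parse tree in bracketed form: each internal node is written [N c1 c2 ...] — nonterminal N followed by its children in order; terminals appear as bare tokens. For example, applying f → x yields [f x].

[e [e [e [t [f x]]] :: [t [f x] % [t [f x]]]] :: [t [f x] % [t [f x]]]]

e
e :: t
e :: t :: t
t :: t :: t
f :: t :: t
x :: t :: t
x :: f % t :: t
x :: x % t :: t
x :: x % f :: t
x :: x % x :: t
x :: x % x :: f % t
x :: x % x :: x % t
x :: x % x :: x % f
x :: x % x :: x % x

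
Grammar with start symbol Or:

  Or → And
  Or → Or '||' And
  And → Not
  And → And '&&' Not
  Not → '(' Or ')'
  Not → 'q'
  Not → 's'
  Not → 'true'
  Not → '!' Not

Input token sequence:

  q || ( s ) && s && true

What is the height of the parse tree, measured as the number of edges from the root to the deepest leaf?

[Or [Or [And [Not q]]] || [And [And [And [Not ( [Or [And [Not s]]] )]] && [Not s]] && [Not true]]]

8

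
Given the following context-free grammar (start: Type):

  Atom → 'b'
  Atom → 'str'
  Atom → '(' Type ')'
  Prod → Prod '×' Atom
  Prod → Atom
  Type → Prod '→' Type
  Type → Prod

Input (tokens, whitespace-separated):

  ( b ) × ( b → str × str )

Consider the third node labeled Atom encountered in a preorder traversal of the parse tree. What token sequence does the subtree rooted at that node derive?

[Type [Prod [Prod [Atom ( [Type [Prod [Atom b]]] )]] × [Atom ( [Type [Prod [Atom b]] → [Type [Prod [Prod [Atom str]] × [Atom str]]]] )]]]

( b → str × str )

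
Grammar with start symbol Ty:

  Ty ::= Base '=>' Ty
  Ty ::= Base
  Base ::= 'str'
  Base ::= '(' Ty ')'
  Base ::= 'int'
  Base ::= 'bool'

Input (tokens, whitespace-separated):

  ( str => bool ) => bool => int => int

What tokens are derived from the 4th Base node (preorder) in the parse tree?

[Ty [Base ( [Ty [Base str] => [Ty [Base bool]]] )] => [Ty [Base bool] => [Ty [Base int] => [Ty [Base int]]]]]

bool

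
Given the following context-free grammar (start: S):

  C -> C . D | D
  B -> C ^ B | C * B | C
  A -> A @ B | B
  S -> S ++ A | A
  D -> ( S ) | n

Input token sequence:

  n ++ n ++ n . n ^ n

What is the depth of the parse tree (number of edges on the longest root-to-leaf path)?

[S [S [S [A [B [C [D n]]]]] ++ [A [B [C [D n]]]]] ++ [A [B [C [C [D n]] . [D n]] ^ [B [C [D n]]]]]]

7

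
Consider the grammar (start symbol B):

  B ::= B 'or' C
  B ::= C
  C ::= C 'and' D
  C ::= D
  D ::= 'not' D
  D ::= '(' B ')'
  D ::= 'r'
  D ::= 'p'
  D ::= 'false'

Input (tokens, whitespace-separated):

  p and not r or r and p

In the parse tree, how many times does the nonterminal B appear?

[B [B [C [C [D p]] and [D not [D r]]]] or [C [C [D r]] and [D p]]]

2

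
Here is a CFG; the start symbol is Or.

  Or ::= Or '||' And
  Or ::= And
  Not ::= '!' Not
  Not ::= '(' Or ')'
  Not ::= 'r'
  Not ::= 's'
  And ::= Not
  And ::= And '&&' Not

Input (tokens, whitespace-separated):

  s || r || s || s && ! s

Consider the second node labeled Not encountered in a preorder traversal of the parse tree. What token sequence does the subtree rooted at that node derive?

r

[Or [Or [Or [Or [And [Not s]]] || [And [Not r]]] || [And [Not s]]] || [And [And [Not s]] && [Not ! [Not s]]]]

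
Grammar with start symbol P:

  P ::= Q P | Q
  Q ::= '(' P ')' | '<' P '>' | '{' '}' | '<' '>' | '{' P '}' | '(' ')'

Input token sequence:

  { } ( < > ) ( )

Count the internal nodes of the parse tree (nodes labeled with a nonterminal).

8

[P [Q { }] [P [Q ( [P [Q < >]] )] [P [Q ( )]]]]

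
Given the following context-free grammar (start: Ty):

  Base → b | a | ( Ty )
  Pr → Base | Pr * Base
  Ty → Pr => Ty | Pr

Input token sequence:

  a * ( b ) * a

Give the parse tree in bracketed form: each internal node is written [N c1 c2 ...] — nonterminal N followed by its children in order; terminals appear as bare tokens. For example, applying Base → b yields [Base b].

[Ty [Pr [Pr [Pr [Base a]] * [Base ( [Ty [Pr [Base b]]] )]] * [Base a]]]

Ty
Pr
Pr * Base
Pr * Base * Base
Base * Base * Base
a * Base * Base
a * ( Ty ) * Base
a * ( Pr ) * Base
a * ( Base ) * Base
a * ( b ) * Base
a * ( b ) * a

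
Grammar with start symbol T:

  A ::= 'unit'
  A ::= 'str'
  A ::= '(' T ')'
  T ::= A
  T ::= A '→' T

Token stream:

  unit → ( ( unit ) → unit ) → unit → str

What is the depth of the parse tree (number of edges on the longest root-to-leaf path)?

7

[T [A unit] → [T [A ( [T [A ( [T [A unit]] )] → [T [A unit]]] )] → [T [A unit] → [T [A str]]]]]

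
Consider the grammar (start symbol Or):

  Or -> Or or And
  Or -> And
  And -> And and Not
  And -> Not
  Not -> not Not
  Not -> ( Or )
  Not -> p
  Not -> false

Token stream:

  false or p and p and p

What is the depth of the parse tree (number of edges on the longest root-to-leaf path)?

5

[Or [Or [And [Not false]]] or [And [And [And [Not p]] and [Not p]] and [Not p]]]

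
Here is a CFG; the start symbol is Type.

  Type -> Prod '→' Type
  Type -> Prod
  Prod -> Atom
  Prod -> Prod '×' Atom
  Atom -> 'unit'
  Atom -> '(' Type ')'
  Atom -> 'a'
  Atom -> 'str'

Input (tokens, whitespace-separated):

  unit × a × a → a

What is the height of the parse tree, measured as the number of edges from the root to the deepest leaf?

5

[Type [Prod [Prod [Prod [Atom unit]] × [Atom a]] × [Atom a]] → [Type [Prod [Atom a]]]]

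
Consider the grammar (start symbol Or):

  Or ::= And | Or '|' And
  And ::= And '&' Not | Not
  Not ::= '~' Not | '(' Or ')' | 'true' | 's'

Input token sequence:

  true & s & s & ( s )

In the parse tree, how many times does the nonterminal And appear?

5

[Or [And [And [And [And [Not true]] & [Not s]] & [Not s]] & [Not ( [Or [And [Not s]]] )]]]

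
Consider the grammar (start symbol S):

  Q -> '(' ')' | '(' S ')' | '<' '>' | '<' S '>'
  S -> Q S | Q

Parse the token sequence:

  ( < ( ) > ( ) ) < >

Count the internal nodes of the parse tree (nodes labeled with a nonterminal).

[S [Q ( [S [Q < [S [Q ( )]] >] [S [Q ( )]]] )] [S [Q < >]]]

10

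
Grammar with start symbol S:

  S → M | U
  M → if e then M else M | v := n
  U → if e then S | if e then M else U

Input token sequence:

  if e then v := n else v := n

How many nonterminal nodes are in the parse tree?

[S [M if e then [M v := n] else [M v := n]]]

4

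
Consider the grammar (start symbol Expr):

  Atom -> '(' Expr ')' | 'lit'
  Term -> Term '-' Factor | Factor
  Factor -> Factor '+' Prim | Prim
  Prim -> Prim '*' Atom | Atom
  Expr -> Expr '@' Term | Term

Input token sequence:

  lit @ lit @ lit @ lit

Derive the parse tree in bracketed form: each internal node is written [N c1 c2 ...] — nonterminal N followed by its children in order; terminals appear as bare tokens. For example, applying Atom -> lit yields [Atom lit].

Expr
Expr @ Term
Expr @ Term @ Term
Expr @ Term @ Term @ Term
Term @ Term @ Term @ Term
Factor @ Term @ Term @ Term
Prim @ Term @ Term @ Term
Atom @ Term @ Term @ Term
lit @ Term @ Term @ Term
lit @ Factor @ Term @ Term
lit @ Prim @ Term @ Term
lit @ Atom @ Term @ Term
lit @ lit @ Term @ Term
lit @ lit @ Factor @ Term
lit @ lit @ Prim @ Term
lit @ lit @ Atom @ Term
lit @ lit @ lit @ Term
lit @ lit @ lit @ Factor
lit @ lit @ lit @ Prim
lit @ lit @ lit @ Atom
lit @ lit @ lit @ lit

[Expr [Expr [Expr [Expr [Term [Factor [Prim [Atom lit]]]]] @ [Term [Factor [Prim [Atom lit]]]]] @ [Term [Factor [Prim [Atom lit]]]]] @ [Term [Factor [Prim [Atom lit]]]]]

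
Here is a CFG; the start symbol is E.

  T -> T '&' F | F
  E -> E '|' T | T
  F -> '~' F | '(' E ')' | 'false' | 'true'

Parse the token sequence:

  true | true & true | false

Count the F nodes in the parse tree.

[E [E [E [T [F true]]] | [T [T [F true]] & [F true]]] | [T [F false]]]

4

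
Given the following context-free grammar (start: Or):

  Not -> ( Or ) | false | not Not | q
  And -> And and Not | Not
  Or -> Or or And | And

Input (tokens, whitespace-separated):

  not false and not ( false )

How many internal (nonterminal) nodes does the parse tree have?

10

[Or [And [And [Not not [Not false]]] and [Not not [Not ( [Or [And [Not false]]] )]]]]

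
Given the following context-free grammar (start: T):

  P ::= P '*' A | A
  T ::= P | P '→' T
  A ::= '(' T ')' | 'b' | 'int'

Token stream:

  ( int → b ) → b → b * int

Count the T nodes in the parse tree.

[T [P [A ( [T [P [A int]] → [T [P [A b]]]] )]] → [T [P [A b]] → [T [P [P [A b]] * [A int]]]]]

5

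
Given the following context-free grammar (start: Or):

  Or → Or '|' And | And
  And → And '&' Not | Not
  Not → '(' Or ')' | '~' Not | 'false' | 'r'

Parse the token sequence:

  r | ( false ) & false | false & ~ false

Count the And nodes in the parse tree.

6

[Or [Or [Or [And [Not r]]] | [And [And [Not ( [Or [And [Not false]]] )]] & [Not false]]] | [And [And [Not false]] & [Not ~ [Not false]]]]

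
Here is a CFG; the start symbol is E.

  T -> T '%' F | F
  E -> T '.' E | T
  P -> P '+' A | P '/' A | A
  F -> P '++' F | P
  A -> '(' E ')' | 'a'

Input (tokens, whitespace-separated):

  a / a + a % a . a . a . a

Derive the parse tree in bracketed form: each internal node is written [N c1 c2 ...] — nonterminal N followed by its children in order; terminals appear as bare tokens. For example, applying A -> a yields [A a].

[E [T [T [F [P [P [P [A a]] / [A a]] + [A a]]]] % [F [P [A a]]]] . [E [T [F [P [A a]]]] . [E [T [F [P [A a]]]] . [E [T [F [P [A a]]]]]]]]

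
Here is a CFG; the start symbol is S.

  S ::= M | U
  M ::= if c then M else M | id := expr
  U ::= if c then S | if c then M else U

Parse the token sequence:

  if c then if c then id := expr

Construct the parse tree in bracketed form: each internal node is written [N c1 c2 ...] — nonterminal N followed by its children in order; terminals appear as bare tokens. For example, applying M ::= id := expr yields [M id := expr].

S
U
if c then S
if c then U
if c then if c then S
if c then if c then M
if c then if c then id := expr

[S [U if c then [S [U if c then [S [M id := expr]]]]]]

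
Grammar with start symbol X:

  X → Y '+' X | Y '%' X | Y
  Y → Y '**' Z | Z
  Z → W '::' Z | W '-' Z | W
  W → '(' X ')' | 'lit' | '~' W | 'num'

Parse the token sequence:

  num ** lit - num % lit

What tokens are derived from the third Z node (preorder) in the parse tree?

[X [Y [Y [Z [W num]]] ** [Z [W lit] - [Z [W num]]]] % [X [Y [Z [W lit]]]]]

num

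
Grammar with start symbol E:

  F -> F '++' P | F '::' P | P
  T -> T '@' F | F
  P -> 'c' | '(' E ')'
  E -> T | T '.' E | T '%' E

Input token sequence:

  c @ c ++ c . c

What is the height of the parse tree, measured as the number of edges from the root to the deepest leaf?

[E [T [T [F [P c]]] @ [F [F [P c]] ++ [P c]]] . [E [T [F [P c]]]]]

5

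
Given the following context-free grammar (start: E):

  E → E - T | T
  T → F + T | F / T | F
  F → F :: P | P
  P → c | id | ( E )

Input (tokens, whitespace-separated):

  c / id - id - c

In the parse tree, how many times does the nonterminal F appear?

4

[E [E [E [T [F [P c]] / [T [F [P id]]]]] - [T [F [P id]]]] - [T [F [P c]]]]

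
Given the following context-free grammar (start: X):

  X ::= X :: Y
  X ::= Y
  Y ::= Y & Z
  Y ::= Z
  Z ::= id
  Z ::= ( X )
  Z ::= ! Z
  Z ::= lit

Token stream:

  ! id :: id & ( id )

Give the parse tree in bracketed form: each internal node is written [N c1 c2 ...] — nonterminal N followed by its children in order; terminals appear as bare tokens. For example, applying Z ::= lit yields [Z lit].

X
X :: Y
Y :: Y
Z :: Y
! Z :: Y
! id :: Y
! id :: Y & Z
! id :: Z & Z
! id :: id & Z
! id :: id & ( X )
! id :: id & ( Y )
! id :: id & ( Z )
! id :: id & ( id )

[X [X [Y [Z ! [Z id]]]] :: [Y [Y [Z id]] & [Z ( [X [Y [Z id]]] )]]]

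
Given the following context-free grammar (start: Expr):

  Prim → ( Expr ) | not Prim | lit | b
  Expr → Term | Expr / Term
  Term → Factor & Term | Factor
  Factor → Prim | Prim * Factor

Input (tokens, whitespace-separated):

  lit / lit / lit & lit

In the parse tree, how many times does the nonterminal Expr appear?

3

[Expr [Expr [Expr [Term [Factor [Prim lit]]]] / [Term [Factor [Prim lit]]]] / [Term [Factor [Prim lit]] & [Term [Factor [Prim lit]]]]]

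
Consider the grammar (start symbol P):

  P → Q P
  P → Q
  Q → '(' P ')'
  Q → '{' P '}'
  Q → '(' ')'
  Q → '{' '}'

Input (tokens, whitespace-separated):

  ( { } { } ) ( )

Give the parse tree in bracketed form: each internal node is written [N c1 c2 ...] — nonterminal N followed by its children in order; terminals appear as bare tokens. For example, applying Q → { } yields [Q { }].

P
Q P
( P ) P
( Q P ) P
( { } P ) P
( { } Q ) P
( { } { } ) P
( { } { } ) Q
( { } { } ) ( )

[P [Q ( [P [Q { }] [P [Q { }]]] )] [P [Q ( )]]]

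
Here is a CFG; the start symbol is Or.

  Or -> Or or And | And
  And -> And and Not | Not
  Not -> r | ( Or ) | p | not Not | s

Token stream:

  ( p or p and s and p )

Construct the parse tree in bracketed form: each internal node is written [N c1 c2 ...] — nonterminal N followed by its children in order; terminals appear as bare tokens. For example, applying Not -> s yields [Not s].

Or
And
Not
( Or )
( Or or And )
( And or And )
( Not or And )
( p or And )
( p or And and Not )
( p or And and Not and Not )
( p or Not and Not and Not )
( p or p and Not and Not )
( p or p and s and Not )
( p or p and s and p )

[Or [And [Not ( [Or [Or [And [Not p]]] or [And [And [And [Not p]] and [Not s]] and [Not p]]] )]]]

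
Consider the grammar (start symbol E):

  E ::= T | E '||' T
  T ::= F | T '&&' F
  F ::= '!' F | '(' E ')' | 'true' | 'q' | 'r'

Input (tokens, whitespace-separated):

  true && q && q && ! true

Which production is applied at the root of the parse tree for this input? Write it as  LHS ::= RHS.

[E [T [T [T [T [F true]] && [F q]] && [F q]] && [F ! [F true]]]]

E ::= T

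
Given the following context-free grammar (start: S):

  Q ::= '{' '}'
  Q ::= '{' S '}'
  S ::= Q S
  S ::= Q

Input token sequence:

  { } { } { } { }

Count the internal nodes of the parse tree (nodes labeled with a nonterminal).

8

[S [Q { }] [S [Q { }] [S [Q { }] [S [Q { }]]]]]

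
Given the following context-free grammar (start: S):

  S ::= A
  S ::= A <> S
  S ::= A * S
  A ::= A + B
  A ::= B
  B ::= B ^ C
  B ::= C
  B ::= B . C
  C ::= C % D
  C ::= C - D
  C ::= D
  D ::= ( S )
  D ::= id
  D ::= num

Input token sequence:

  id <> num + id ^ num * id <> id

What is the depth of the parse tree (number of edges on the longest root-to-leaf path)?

8

[S [A [B [C [D id]]]] <> [S [A [A [B [C [D num]]]] + [B [B [C [D id]]] ^ [C [D num]]]] * [S [A [B [C [D id]]]] <> [S [A [B [C [D id]]]]]]]]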